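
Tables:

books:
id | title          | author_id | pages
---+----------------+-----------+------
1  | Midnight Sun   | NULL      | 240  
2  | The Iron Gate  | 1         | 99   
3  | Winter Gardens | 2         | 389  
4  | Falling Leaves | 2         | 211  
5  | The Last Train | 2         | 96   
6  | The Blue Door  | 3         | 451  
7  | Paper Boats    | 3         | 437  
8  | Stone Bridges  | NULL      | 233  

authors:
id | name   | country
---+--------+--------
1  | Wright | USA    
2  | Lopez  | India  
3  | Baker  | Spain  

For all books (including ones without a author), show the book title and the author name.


LEFT JOIN keeps every row from books (the left table); where author_id has no match in authors, the author columns become NULL. Walk through each book:
  - book 1 (Midnight Sun): author_id=NULL, no match -> kept with NULL
  - book 2 (The Iron Gate): author_id=1 -> matches Wright
  - book 3 (Winter Gardens): author_id=2 -> matches Lopez
  - book 4 (Falling Leaves): author_id=2 -> matches Lopez
  - book 5 (The Last Train): author_id=2 -> matches Lopez
  - book 6 (The Blue Door): author_id=3 -> matches Baker
  - book 7 (Paper Boats): author_id=3 -> matches Baker
  - book 8 (Stone Bridges): author_id=NULL, no match -> kept with NULL
All 8 rows appear; 2 have NULL author.

SQL:
SELECT a.title, b.name AS author
FROM books a
LEFT JOIN authors b ON a.author_id = b.id

Result:
title          | author
---------------+-------
Midnight Sun   | NULL  
The Iron Gate  | Wright
Winter Gardens | Lopez 
Falling Leaves | Lopez 
The Last Train | Lopez 
The Blue Door  | Baker 
Paper Boats    | Baker 
Stone Bridges  | NULL  


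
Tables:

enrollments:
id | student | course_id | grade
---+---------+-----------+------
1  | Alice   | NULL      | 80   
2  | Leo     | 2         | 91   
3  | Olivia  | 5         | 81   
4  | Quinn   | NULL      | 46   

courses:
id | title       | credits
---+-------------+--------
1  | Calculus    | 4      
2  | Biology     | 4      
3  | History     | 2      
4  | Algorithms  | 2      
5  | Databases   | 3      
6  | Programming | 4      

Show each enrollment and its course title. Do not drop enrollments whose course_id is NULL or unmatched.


LEFT JOIN keeps every row from enrollments (the left table); where course_id has no match in courses, the course columns become NULL. Walk through each enrollment:
  - enrollment 1 (Alice): course_id=NULL, no match -> kept with NULL
  - enrollment 2 (Leo): course_id=2 -> matches Biology
  - enrollment 3 (Olivia): course_id=5 -> matches Databases
  - enrollment 4 (Quinn): course_id=NULL, no match -> kept with NULL
All 4 rows appear; 2 have NULL course.

SQL:
SELECT a.student, b.title AS course
FROM enrollments a
LEFT JOIN courses b ON a.course_id = b.id

Result:
student | course   
--------+----------
Alice   | NULL     
Leo     | Biology  
Olivia  | Databases
Quinn   | NULL     


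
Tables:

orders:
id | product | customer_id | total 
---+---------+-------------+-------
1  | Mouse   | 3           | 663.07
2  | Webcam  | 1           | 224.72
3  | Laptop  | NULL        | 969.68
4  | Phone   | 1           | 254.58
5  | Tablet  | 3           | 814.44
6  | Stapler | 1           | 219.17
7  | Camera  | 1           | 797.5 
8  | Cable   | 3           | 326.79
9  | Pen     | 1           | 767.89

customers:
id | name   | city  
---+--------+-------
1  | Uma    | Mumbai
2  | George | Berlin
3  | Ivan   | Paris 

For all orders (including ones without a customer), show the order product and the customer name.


LEFT JOIN keeps every row from orders (the left table); where customer_id has no match in customers, the customer columns become NULL. Walk through each order:
  - order 1 (Mouse): customer_id=3 -> matches Ivan
  - order 2 (Webcam): customer_id=1 -> matches Uma
  - order 3 (Laptop): customer_id=NULL, no match -> kept with NULL
  - order 4 (Phone): customer_id=1 -> matches Uma
  - order 5 (Tablet): customer_id=3 -> matches Ivan
  - order 6 (Stapler): customer_id=1 -> matches Uma
  - order 7 (Camera): customer_id=1 -> matches Uma
  - order 8 (Cable): customer_id=3 -> matches Ivan
  - order 9 (Pen): customer_id=1 -> matches Uma
All 9 rows appear; 1 has NULL customer.

SQL:
SELECT a.product, b.name AS customer
FROM orders a
LEFT JOIN customers b ON a.customer_id = b.id

Result:
product | customer
--------+---------
Mouse   | Ivan    
Webcam  | Uma     
Laptop  | NULL    
Phone   | Uma     
Tablet  | Ivan    
Stapler | Uma     
Camera  | Uma     
Cable   | Ivan    
Pen     | Uma     


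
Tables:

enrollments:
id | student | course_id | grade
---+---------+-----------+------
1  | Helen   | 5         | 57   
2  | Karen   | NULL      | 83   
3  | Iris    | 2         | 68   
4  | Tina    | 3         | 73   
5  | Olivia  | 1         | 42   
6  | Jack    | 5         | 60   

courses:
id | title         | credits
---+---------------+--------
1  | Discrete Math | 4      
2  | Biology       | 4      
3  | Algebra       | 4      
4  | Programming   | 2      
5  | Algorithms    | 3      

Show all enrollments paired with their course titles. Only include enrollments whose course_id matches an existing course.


INNER JOIN keeps only enrollments rows whose course_id matches an id in courses. Walk through each enrollment:
  - enrollment 1 (Helen): course_id=5 -> matches Algorithms
  - enrollment 2 (Karen): course_id=NULL, no match -> dropped
  - enrollment 3 (Iris): course_id=2 -> matches Biology
  - enrollment 4 (Tina): course_id=3 -> matches Algebra
  - enrollment 5 (Olivia): course_id=1 -> matches Discrete Math
  - enrollment 6 (Jack): course_id=5 -> matches Algorithms
So 1 of 6 rows is dropped.

SQL:
SELECT a.student, b.title AS course
FROM enrollments a
INNER JOIN courses b ON a.course_id = b.id

Result:
student | course       
--------+--------------
Helen   | Algorithms   
Iris    | Biology      
Tina    | Algebra      
Olivia  | Discrete Math
Jack    | Algorithms   


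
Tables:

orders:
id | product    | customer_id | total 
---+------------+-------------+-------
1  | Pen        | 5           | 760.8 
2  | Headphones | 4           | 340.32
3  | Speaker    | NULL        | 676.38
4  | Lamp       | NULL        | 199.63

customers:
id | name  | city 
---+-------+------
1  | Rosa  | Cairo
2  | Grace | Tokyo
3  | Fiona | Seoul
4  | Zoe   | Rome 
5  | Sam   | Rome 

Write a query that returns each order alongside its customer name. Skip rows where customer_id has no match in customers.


INNER JOIN keeps only orders rows whose customer_id matches an id in customers. Walk through each order:
  - order 1 (Pen): customer_id=5 -> matches Sam
  - order 2 (Headphones): customer_id=4 -> matches Zoe
  - order 3 (Speaker): customer_id=NULL, no match -> dropped
  - order 4 (Lamp): customer_id=NULL, no match -> dropped
So 2 of 4 rows are dropped.

SQL:
SELECT a.product, b.name AS customer
FROM orders a
INNER JOIN customers b ON a.customer_id = b.id

Result:
product    | customer
-----------+---------
Pen        | Sam     
Headphones | Zoe     


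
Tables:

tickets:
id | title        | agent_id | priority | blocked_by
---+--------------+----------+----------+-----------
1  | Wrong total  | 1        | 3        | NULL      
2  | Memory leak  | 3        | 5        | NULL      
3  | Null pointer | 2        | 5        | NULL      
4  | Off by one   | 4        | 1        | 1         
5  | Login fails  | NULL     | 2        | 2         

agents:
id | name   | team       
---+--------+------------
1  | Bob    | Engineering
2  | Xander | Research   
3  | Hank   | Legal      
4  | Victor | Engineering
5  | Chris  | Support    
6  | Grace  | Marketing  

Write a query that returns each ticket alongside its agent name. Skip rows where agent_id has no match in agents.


INNER JOIN keeps only tickets rows whose agent_id matches an id in agents. Walk through each ticket:
  - ticket 1 (Wrong total): agent_id=1 -> matches Bob
  - ticket 2 (Memory leak): agent_id=3 -> matches Hank
  - ticket 3 (Null pointer): agent_id=2 -> matches Xander
  - ticket 4 (Off by one): agent_id=4 -> matches Victor
  - ticket 5 (Login fails): agent_id=NULL, no match -> dropped
So 1 of 5 rows is dropped.

SQL:
SELECT a.title, b.name AS agent
FROM tickets a
INNER JOIN agents b ON a.agent_id = b.id

Result:
title        | agent 
-------------+-------
Wrong total  | Bob   
Memory leak  | Hank  
Null pointer | Xander
Off by one   | Victor


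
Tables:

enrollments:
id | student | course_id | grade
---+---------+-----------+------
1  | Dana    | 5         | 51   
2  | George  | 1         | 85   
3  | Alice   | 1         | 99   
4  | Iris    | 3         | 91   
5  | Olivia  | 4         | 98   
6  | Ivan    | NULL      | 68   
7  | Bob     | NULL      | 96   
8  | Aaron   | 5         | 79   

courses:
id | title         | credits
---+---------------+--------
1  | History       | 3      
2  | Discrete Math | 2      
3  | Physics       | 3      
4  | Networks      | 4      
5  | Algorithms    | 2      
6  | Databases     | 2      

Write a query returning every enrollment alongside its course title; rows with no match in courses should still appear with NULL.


LEFT JOIN keeps every row from enrollments (the left table); where course_id has no match in courses, the course columns become NULL. Walk through each enrollment:
  - enrollment 1 (Dana): course_id=5 -> matches Algorithms
  - enrollment 2 (George): course_id=1 -> matches History
  - enrollment 3 (Alice): course_id=1 -> matches History
  - enrollment 4 (Iris): course_id=3 -> matches Physics
  - enrollment 5 (Olivia): course_id=4 -> matches Networks
  - enrollment 6 (Ivan): course_id=NULL, no match -> kept with NULL
  - enrollment 7 (Bob): course_id=NULL, no match -> kept with NULL
  - enrollment 8 (Aaron): course_id=5 -> matches Algorithms
All 8 rows appear; 2 have NULL course.

SQL:
SELECT a.student, b.title AS course
FROM enrollments a
LEFT JOIN courses b ON a.course_id = b.id

Result:
student | course    
--------+-----------
Dana    | Algorithms
George  | History   
Alice   | History   
Iris    | Physics   
Olivia  | Networks  
Ivan    | NULL      
Bob     | NULL      
Aaron   | Algorithms


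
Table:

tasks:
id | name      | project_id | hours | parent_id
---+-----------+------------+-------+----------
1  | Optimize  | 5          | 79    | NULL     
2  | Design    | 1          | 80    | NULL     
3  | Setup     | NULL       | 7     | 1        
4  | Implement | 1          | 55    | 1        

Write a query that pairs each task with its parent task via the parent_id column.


This is a self-join: tasks is joined to a second copy of itself, matching each row's parent_id to another row's id. Use LEFT JOIN so rows with parent_id=NULL are kept.
  - task 1 (Optimize): parent_id=NULL -> NULL
  - task 2 (Design): parent_id=NULL -> NULL
  - task 3 (Setup): parent_id=1 -> Optimize
  - task 4 (Implement): parent_id=1 -> Optimize

SQL:
SELECT a.name AS item, b.name AS parent
FROM tasks a
LEFT JOIN tasks b ON a.parent_id = b.id

Result:
item      | parent  
----------+---------
Optimize  | NULL    
Design    | NULL    
Setup     | Optimize
Implement | Optimize


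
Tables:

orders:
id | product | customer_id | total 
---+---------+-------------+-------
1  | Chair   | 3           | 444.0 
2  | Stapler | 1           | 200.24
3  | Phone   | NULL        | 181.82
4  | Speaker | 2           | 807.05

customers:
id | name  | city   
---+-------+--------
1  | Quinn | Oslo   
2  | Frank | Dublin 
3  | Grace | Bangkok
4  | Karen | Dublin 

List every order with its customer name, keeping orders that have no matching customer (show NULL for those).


LEFT JOIN keeps every row from orders (the left table); where customer_id has no match in customers, the customer columns become NULL. Walk through each order:
  - order 1 (Chair): customer_id=3 -> matches Grace
  - order 2 (Stapler): customer_id=1 -> matches Quinn
  - order 3 (Phone): customer_id=NULL, no match -> kept with NULL
  - order 4 (Speaker): customer_id=2 -> matches Frank
All 4 rows appear; 1 has NULL customer.

SQL:
SELECT a.product, b.name AS customer
FROM orders a
LEFT JOIN customers b ON a.customer_id = b.id

Result:
product | customer
--------+---------
Chair   | Grace   
Stapler | Quinn   
Phone   | NULL    
Speaker | Frank   


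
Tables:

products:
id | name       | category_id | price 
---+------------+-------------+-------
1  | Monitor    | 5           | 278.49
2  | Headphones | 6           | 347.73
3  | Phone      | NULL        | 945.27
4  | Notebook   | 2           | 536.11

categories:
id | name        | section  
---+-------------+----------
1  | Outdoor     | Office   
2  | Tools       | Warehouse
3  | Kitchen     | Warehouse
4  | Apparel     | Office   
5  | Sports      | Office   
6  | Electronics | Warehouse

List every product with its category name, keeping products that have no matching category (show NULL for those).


LEFT JOIN keeps every row from products (the left table); where category_id has no match in categories, the category columns become NULL. Walk through each product:
  - product 1 (Monitor): category_id=5 -> matches Sports
  - product 2 (Headphones): category_id=6 -> matches Electronics
  - product 3 (Phone): category_id=NULL, no match -> kept with NULL
  - product 4 (Notebook): category_id=2 -> matches Tools
All 4 rows appear; 1 has NULL category.

SQL:
SELECT a.name, b.name AS category
FROM products a
LEFT JOIN categories b ON a.category_id = b.id

Result:
name       | category   
-----------+------------
Monitor    | Sports     
Headphones | Electronics
Phone      | NULL       
Notebook   | Tools      


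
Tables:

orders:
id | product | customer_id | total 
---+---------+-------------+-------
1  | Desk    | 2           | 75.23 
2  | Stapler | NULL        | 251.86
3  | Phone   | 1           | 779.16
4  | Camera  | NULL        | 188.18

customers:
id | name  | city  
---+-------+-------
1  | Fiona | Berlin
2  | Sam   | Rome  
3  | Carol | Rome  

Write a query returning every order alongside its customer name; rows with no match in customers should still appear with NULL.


LEFT JOIN keeps every row from orders (the left table); where customer_id has no match in customers, the customer columns become NULL. Walk through each order:
  - order 1 (Desk): customer_id=2 -> matches Sam
  - order 2 (Stapler): customer_id=NULL, no match -> kept with NULL
  - order 3 (Phone): customer_id=1 -> matches Fiona
  - order 4 (Camera): customer_id=NULL, no match -> kept with NULL
All 4 rows appear; 2 have NULL customer.

SQL:
SELECT a.product, b.name AS customer
FROM orders a
LEFT JOIN customers b ON a.customer_id = b.id

Result:
product | customer
--------+---------
Desk    | Sam     
Stapler | NULL    
Phone   | Fiona   
Camera  | NULL    


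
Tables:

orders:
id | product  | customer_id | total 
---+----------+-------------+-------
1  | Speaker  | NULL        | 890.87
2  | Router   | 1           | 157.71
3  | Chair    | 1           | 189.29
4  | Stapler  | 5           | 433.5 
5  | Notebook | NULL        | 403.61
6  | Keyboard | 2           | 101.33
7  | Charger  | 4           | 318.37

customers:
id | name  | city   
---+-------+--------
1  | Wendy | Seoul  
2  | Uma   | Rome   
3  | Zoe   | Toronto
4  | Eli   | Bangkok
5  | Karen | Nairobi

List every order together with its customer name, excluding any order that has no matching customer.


INNER JOIN keeps only orders rows whose customer_id matches an id in customers. Walk through each order:
  - order 1 (Speaker): customer_id=NULL, no match -> dropped
  - order 2 (Router): customer_id=1 -> matches Wendy
  - order 3 (Chair): customer_id=1 -> matches Wendy
  - order 4 (Stapler): customer_id=5 -> matches Karen
  - order 5 (Notebook): customer_id=NULL, no match -> dropped
  - order 6 (Keyboard): customer_id=2 -> matches Uma
  - order 7 (Charger): customer_id=4 -> matches Eli
So 2 of 7 rows are dropped.

SQL:
SELECT a.product, b.name AS customer
FROM orders a
INNER JOIN customers b ON a.customer_id = b.id

Result:
product  | customer
---------+---------
Router   | Wendy   
Chair    | Wendy   
Stapler  | Karen   
Keyboard | Uma     
Charger  | Eli     


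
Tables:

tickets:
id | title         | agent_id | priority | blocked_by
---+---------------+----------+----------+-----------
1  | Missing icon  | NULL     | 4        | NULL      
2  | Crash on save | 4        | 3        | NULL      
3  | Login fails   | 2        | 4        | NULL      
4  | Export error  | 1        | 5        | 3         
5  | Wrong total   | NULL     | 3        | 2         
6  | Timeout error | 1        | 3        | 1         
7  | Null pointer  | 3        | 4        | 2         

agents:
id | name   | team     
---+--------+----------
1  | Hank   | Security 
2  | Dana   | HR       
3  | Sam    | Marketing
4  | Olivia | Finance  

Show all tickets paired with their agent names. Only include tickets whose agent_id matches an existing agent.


INNER JOIN keeps only tickets rows whose agent_id matches an id in agents. Walk through each ticket:
  - ticket 1 (Missing icon): agent_id=NULL, no match -> dropped
  - ticket 2 (Crash on save): agent_id=4 -> matches Olivia
  - ticket 3 (Login fails): agent_id=2 -> matches Dana
  - ticket 4 (Export error): agent_id=1 -> matches Hank
  - ticket 5 (Wrong total): agent_id=NULL, no match -> dropped
  - ticket 6 (Timeout error): agent_id=1 -> matches Hank
  - ticket 7 (Null pointer): agent_id=3 -> matches Sam
So 2 of 7 rows are dropped.

SQL:
SELECT a.title, b.name AS agent
FROM tickets a
INNER JOIN agents b ON a.agent_id = b.id

Result:
title         | agent 
--------------+-------
Crash on save | Olivia
Login fails   | Dana  
Export error  | Hank  
Timeout error | Hank  
Null pointer  | Sam   


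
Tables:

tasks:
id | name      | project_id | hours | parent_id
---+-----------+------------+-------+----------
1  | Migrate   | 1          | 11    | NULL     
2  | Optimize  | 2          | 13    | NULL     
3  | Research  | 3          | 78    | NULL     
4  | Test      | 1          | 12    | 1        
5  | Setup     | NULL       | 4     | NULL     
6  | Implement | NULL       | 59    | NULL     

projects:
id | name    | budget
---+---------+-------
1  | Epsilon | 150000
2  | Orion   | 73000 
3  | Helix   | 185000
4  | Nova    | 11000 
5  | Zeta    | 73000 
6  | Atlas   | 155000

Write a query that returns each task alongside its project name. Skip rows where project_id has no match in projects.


INNER JOIN keeps only tasks rows whose project_id matches an id in projects. Walk through each task:
  - task 1 (Migrate): project_id=1 -> matches Epsilon
  - task 2 (Optimize): project_id=2 -> matches Orion
  - task 3 (Research): project_id=3 -> matches Helix
  - task 4 (Test): project_id=1 -> matches Epsilon
  - task 5 (Setup): project_id=NULL, no match -> dropped
  - task 6 (Implement): project_id=NULL, no match -> dropped
So 2 of 6 rows are dropped.

SQL:
SELECT a.name, b.name AS project
FROM tasks a
INNER JOIN projects b ON a.project_id = b.id

Result:
name     | project
---------+--------
Migrate  | Epsilon
Optimize | Orion  
Research | Helix  
Test     | Epsilon


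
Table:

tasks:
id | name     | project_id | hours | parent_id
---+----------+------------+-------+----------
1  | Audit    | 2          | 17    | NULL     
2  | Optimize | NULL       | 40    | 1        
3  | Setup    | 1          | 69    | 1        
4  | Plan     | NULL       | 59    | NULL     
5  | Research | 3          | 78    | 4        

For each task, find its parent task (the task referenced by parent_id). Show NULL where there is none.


This is a self-join: tasks is joined to a second copy of itself, matching each row's parent_id to another row's id. Use LEFT JOIN so rows with parent_id=NULL are kept.
  - task 1 (Audit): parent_id=NULL -> NULL
  - task 2 (Optimize): parent_id=1 -> Audit
  - task 3 (Setup): parent_id=1 -> Audit
  - task 4 (Plan): parent_id=NULL -> NULL
  - task 5 (Research): parent_id=4 -> Plan

SQL:
SELECT a.name AS item, b.name AS parent
FROM tasks a
LEFT JOIN tasks b ON a.parent_id = b.id

Result:
item     | parent
---------+-------
Audit    | NULL  
Optimize | Audit 
Setup    | Audit 
Plan     | NULL  
Research | Plan  


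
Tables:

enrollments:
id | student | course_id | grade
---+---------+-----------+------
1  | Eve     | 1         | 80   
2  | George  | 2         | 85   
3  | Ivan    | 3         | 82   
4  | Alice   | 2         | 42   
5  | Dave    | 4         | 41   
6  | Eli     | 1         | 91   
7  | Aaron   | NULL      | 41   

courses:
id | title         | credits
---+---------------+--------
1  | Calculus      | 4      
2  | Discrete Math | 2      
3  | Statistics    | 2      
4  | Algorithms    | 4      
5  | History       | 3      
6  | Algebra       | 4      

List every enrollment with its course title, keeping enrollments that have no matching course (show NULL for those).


LEFT JOIN keeps every row from enrollments (the left table); where course_id has no match in courses, the course columns become NULL. Walk through each enrollment:
  - enrollment 1 (Eve): course_id=1 -> matches Calculus
  - enrollment 2 (George): course_id=2 -> matches Discrete Math
  - enrollment 3 (Ivan): course_id=3 -> matches Statistics
  - enrollment 4 (Alice): course_id=2 -> matches Discrete Math
  - enrollment 5 (Dave): course_id=4 -> matches Algorithms
  - enrollment 6 (Eli): course_id=1 -> matches Calculus
  - enrollment 7 (Aaron): course_id=NULL, no match -> kept with NULL
All 7 rows appear; 1 has NULL course.

SQL:
SELECT a.student, b.title AS course
FROM enrollments a
LEFT JOIN courses b ON a.course_id = b.id

Result:
student | course       
--------+--------------
Eve     | Calculus     
George  | Discrete Math
Ivan    | Statistics   
Alice   | Discrete Math
Dave    | Algorithms   
Eli     | Calculus     
Aaron   | NULL         


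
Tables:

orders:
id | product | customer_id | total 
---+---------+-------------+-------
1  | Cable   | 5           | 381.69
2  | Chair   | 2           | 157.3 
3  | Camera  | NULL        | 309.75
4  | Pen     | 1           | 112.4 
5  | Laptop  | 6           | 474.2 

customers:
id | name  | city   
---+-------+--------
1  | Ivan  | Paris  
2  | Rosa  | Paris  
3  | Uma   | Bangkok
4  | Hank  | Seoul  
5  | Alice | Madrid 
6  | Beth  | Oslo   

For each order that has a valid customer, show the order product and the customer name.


INNER JOIN keeps only orders rows whose customer_id matches an id in customers. Walk through each order:
  - order 1 (Cable): customer_id=5 -> matches Alice
  - order 2 (Chair): customer_id=2 -> matches Rosa
  - order 3 (Camera): customer_id=NULL, no match -> dropped
  - order 4 (Pen): customer_id=1 -> matches Ivan
  - order 5 (Laptop): customer_id=6 -> matches Beth
So 1 of 5 rows is dropped.

SQL:
SELECT a.product, b.name AS customer
FROM orders a
INNER JOIN customers b ON a.customer_id = b.id

Result:
product | customer
--------+---------
Cable   | Alice   
Chair   | Rosa    
Pen     | Ivan    
Laptop  | Beth    


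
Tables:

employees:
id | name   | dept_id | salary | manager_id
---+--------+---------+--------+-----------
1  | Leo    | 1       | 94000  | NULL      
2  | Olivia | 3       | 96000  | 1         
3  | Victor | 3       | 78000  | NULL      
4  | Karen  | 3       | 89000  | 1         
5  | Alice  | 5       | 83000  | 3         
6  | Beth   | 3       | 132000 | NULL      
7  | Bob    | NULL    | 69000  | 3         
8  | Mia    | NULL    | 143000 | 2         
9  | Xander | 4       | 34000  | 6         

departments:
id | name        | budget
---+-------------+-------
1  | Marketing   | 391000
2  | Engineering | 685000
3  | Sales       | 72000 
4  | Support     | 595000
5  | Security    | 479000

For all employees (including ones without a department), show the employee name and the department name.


LEFT JOIN keeps every row from employees (the left table); where dept_id has no match in departments, the department columns become NULL. Walk through each employee:
  - employee 1 (Leo): dept_id=1 -> matches Marketing
  - employee 2 (Olivia): dept_id=3 -> matches Sales
  - employee 3 (Victor): dept_id=3 -> matches Sales
  - employee 4 (Karen): dept_id=3 -> matches Sales
  - employee 5 (Alice): dept_id=5 -> matches Security
  - employee 6 (Beth): dept_id=3 -> matches Sales
  - employee 7 (Bob): dept_id=NULL, no match -> kept with NULL
  - employee 8 (Mia): dept_id=NULL, no match -> kept with NULL
  - employee 9 (Xander): dept_id=4 -> matches Support
All 9 rows appear; 2 have NULL department.

SQL:
SELECT a.name, b.name AS department
FROM employees a
LEFT JOIN departments b ON a.dept_id = b.id

Result:
name   | department
-------+-----------
Leo    | Marketing 
Olivia | Sales     
Victor | Sales     
Karen  | Sales     
Alice  | Security  
Beth   | Sales     
Bob    | NULL      
Mia    | NULL      
Xander | Support   


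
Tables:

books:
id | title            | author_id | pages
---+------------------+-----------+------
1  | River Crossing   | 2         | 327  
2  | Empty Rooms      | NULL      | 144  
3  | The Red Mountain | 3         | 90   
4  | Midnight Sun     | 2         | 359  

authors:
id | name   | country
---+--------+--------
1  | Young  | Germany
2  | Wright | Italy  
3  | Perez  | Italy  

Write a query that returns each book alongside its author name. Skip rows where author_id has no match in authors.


INNER JOIN keeps only books rows whose author_id matches an id in authors. Walk through each book:
  - book 1 (River Crossing): author_id=2 -> matches Wright
  - book 2 (Empty Rooms): author_id=NULL, no match -> dropped
  - book 3 (The Red Mountain): author_id=3 -> matches Perez
  - book 4 (Midnight Sun): author_id=2 -> matches Wright
So 1 of 4 rows is dropped.

SQL:
SELECT a.title, b.name AS author
FROM books a
INNER JOIN authors b ON a.author_id = b.id

Result:
title            | author
-----------------+-------
River Crossing   | Wright
The Red Mountain | Perez 
Midnight Sun     | Wright


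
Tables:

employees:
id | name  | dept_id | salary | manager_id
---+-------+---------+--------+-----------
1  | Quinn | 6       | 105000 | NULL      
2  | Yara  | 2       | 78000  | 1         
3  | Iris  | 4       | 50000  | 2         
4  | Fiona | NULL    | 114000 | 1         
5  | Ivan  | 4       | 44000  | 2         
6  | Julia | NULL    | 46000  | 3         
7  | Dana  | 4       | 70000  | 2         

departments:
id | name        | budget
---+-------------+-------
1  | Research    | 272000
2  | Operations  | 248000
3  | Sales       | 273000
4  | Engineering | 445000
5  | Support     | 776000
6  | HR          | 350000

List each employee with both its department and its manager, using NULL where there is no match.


Two LEFT JOINs from the same base table employees: one to departments via dept_id, one to employees itself via manager_id. Both are LEFT so every employee is preserved.
Match against departments:
  - employee 1 (Quinn): dept_id=6 -> matches HR
  - employee 2 (Yara): dept_id=2 -> matches Operations
  - employee 3 (Iris): dept_id=4 -> matches Engineering
  - employee 4 (Fiona): dept_id=NULL, no match -> kept with NULL
  - employee 5 (Ivan): dept_id=4 -> matches Engineering
  - employee 6 (Julia): dept_id=NULL, no match -> kept with NULL
  - employee 7 (Dana): dept_id=4 -> matches Engineering
Match against employees (self):
  - employee 1 (Quinn): manager_id=NULL -> NULL
  - employee 2 (Yara): manager_id=1 -> Quinn
  - employee 3 (Iris): manager_id=2 -> Yara
  - employee 4 (Fiona): manager_id=1 -> Quinn
  - employee 5 (Ivan): manager_id=2 -> Yara
  - employee 6 (Julia): manager_id=3 -> Iris
  - employee 7 (Dana): manager_id=2 -> Yara

SQL:
SELECT a.name, b.name AS department, c.name AS manager
FROM employees a
LEFT JOIN departments b ON a.dept_id = b.id
LEFT JOIN employees c ON a.manager_id = c.id

Result:
name  | department  | manager
------+-------------+--------
Quinn | HR          | NULL   
Yara  | Operations  | Quinn  
Iris  | Engineering | Yara   
Fiona | NULL        | Quinn  
Ivan  | Engineering | Yara   
Julia | NULL        | Iris   
Dana  | Engineering | Yara   


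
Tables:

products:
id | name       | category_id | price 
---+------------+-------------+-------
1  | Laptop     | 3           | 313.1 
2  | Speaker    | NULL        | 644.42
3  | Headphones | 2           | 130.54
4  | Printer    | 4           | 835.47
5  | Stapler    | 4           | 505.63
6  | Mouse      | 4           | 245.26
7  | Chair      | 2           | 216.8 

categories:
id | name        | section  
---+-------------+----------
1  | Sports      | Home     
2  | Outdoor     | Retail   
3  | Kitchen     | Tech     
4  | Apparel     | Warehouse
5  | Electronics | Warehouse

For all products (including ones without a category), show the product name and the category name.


LEFT JOIN keeps every row from products (the left table); where category_id has no match in categories, the category columns become NULL. Walk through each product:
  - product 1 (Laptop): category_id=3 -> matches Kitchen
  - product 2 (Speaker): category_id=NULL, no match -> kept with NULL
  - product 3 (Headphones): category_id=2 -> matches Outdoor
  - product 4 (Printer): category_id=4 -> matches Apparel
  - product 5 (Stapler): category_id=4 -> matches Apparel
  - product 6 (Mouse): category_id=4 -> matches Apparel
  - product 7 (Chair): category_id=2 -> matches Outdoor
All 7 rows appear; 1 has NULL category.

SQL:
SELECT a.name, b.name AS category
FROM products a
LEFT JOIN categories b ON a.category_id = b.id

Result:
name       | category
-----------+---------
Laptop     | Kitchen 
Speaker    | NULL    
Headphones | Outdoor 
Printer    | Apparel 
Stapler    | Apparel 
Mouse      | Apparel 
Chair      | Outdoor 


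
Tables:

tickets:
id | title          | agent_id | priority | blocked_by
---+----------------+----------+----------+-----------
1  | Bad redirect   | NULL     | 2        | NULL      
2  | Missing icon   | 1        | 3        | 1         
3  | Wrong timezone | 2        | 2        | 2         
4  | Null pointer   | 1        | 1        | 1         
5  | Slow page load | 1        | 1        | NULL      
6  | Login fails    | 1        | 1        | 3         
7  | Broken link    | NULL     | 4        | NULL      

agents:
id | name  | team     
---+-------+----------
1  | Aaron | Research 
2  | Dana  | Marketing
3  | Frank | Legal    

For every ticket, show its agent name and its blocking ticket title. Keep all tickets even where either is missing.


Two LEFT JOINs from the same base table tickets: one to agents via agent_id, one to tickets itself via blocked_by. Both are LEFT so every ticket is preserved.
Match against agents:
  - ticket 1 (Bad redirect): agent_id=NULL, no match -> kept with NULL
  - ticket 2 (Missing icon): agent_id=1 -> matches Aaron
  - ticket 3 (Wrong timezone): agent_id=2 -> matches Dana
  - ticket 4 (Null pointer): agent_id=1 -> matches Aaron
  - ticket 5 (Slow page load): agent_id=1 -> matches Aaron
  - ticket 6 (Login fails): agent_id=1 -> matches Aaron
  - ticket 7 (Broken link): agent_id=NULL, no match -> kept with NULL
Match against tickets (self):
  - ticket 1 (Bad redirect): blocked_by=NULL -> NULL
  - ticket 2 (Missing icon): blocked_by=1 -> Bad redirect
  - ticket 3 (Wrong timezone): blocked_by=2 -> Missing icon
  - ticket 4 (Null pointer): blocked_by=1 -> Bad redirect
  - ticket 5 (Slow page load): blocked_by=NULL -> NULL
  - ticket 6 (Login fails): blocked_by=3 -> Wrong timezone
  - ticket 7 (Broken link): blocked_by=NULL -> NULL

SQL:
SELECT a.title, b.name AS agent, c.title AS blocked_by
FROM tickets a
LEFT JOIN agents b ON a.agent_id = b.id
LEFT JOIN tickets c ON a.blocked_by = c.id

Result:
title          | agent | blocked_by    
---------------+-------+---------------
Bad redirect   | NULL  | NULL          
Missing icon   | Aaron | Bad redirect  
Wrong timezone | Dana  | Missing icon  
Null pointer   | Aaron | Bad redirect  
Slow page load | Aaron | NULL          
Login fails    | Aaron | Wrong timezone
Broken link    | NULL  | NULL          


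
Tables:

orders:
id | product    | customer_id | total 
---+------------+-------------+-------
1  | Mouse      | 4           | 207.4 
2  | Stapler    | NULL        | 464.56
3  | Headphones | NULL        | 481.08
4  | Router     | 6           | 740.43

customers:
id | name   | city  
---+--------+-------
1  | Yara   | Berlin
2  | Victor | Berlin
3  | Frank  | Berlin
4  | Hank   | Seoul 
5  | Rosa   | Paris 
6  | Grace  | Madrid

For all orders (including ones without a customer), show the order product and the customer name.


LEFT JOIN keeps every row from orders (the left table); where customer_id has no match in customers, the customer columns become NULL. Walk through each order:
  - order 1 (Mouse): customer_id=4 -> matches Hank
  - order 2 (Stapler): customer_id=NULL, no match -> kept with NULL
  - order 3 (Headphones): customer_id=NULL, no match -> kept with NULL
  - order 4 (Router): customer_id=6 -> matches Grace
All 4 rows appear; 2 have NULL customer.

SQL:
SELECT a.product, b.name AS customer
FROM orders a
LEFT JOIN customers b ON a.customer_id = b.id

Result:
product    | customer
-----------+---------
Mouse      | Hank    
Stapler    | NULL    
Headphones | NULL    
Router     | Grace   


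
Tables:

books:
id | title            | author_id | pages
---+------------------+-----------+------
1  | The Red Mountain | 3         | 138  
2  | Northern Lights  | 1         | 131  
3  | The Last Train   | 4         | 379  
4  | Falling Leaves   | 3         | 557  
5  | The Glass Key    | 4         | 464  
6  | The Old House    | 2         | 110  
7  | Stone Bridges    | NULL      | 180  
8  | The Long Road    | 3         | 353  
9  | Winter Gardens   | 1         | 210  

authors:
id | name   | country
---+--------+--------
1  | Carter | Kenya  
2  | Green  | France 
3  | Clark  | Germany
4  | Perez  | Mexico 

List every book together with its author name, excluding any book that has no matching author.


INNER JOIN keeps only books rows whose author_id matches an id in authors. Walk through each book:
  - book 1 (The Red Mountain): author_id=3 -> matches Clark
  - book 2 (Northern Lights): author_id=1 -> matches Carter
  - book 3 (The Last Train): author_id=4 -> matches Perez
  - book 4 (Falling Leaves): author_id=3 -> matches Clark
  - book 5 (The Glass Key): author_id=4 -> matches Perez
  - book 6 (The Old House): author_id=2 -> matches Green
  - book 7 (Stone Bridges): author_id=NULL, no match -> dropped
  - book 8 (The Long Road): author_id=3 -> matches Clark
  - book 9 (Winter Gardens): author_id=1 -> matches Carter
So 1 of 9 rows is dropped.

SQL:
SELECT a.title, b.name AS author
FROM books a
INNER JOIN authors b ON a.author_id = b.id

Result:
title            | author
-----------------+-------
The Red Mountain | Clark 
Northern Lights  | Carter
The Last Train   | Perez 
Falling Leaves   | Clark 
The Glass Key    | Perez 
The Old House    | Green 
The Long Road    | Clark 
Winter Gardens   | Carter


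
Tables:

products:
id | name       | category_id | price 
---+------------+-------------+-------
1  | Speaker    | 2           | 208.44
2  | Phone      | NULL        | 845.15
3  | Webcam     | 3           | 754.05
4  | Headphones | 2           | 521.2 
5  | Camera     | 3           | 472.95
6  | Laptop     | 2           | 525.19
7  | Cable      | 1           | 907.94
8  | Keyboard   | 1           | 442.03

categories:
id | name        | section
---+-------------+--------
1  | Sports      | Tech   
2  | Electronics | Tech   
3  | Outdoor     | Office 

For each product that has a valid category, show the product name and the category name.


INNER JOIN keeps only products rows whose category_id matches an id in categories. Walk through each product:
  - product 1 (Speaker): category_id=2 -> matches Electronics
  - product 2 (Phone): category_id=NULL, no match -> dropped
  - product 3 (Webcam): category_id=3 -> matches Outdoor
  - product 4 (Headphones): category_id=2 -> matches Electronics
  - product 5 (Camera): category_id=3 -> matches Outdoor
  - product 6 (Laptop): category_id=2 -> matches Electronics
  - product 7 (Cable): category_id=1 -> matches Sports
  - product 8 (Keyboard): category_id=1 -> matches Sports
So 1 of 8 rows is dropped.

SQL:
SELECT a.name, b.name AS category
FROM products a
INNER JOIN categories b ON a.category_id = b.id

Result:
name       | category   
-----------+------------
Speaker    | Electronics
Webcam     | Outdoor    
Headphones | Electronics
Camera     | Outdoor    
Laptop     | Electronics
Cable      | Sports     
Keyboard   | Sports     


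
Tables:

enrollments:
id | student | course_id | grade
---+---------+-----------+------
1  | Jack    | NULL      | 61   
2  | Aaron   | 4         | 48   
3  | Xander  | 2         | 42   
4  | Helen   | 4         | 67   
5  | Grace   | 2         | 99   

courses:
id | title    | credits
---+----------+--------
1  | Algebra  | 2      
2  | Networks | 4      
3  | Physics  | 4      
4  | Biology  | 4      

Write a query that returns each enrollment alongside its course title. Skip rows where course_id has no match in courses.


INNER JOIN keeps only enrollments rows whose course_id matches an id in courses. Walk through each enrollment:
  - enrollment 1 (Jack): course_id=NULL, no match -> dropped
  - enrollment 2 (Aaron): course_id=4 -> matches Biology
  - enrollment 3 (Xander): course_id=2 -> matches Networks
  - enrollment 4 (Helen): course_id=4 -> matches Biology
  - enrollment 5 (Grace): course_id=2 -> matches Networks
So 1 of 5 rows is dropped.

SQL:
SELECT a.student, b.title AS course
FROM enrollments a
INNER JOIN courses b ON a.course_id = b.id

Result:
student | course  
--------+---------
Aaron   | Biology 
Xander  | Networks
Helen   | Biology 
Grace   | Networks


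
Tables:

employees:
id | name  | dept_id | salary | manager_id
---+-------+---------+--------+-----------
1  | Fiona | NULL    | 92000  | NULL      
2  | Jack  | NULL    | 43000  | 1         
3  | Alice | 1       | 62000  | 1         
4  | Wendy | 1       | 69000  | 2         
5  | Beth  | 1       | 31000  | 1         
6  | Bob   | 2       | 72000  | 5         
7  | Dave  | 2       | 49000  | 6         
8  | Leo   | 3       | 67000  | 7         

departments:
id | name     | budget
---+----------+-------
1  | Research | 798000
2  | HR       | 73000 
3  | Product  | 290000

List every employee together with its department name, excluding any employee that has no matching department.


INNER JOIN keeps only employees rows whose dept_id matches an id in departments. Walk through each employee:
  - employee 1 (Fiona): dept_id=NULL, no match -> dropped
  - employee 2 (Jack): dept_id=NULL, no match -> dropped
  - employee 3 (Alice): dept_id=1 -> matches Research
  - employee 4 (Wendy): dept_id=1 -> matches Research
  - employee 5 (Beth): dept_id=1 -> matches Research
  - employee 6 (Bob): dept_id=2 -> matches HR
  - employee 7 (Dave): dept_id=2 -> matches HR
  - employee 8 (Leo): dept_id=3 -> matches Product
So 2 of 8 rows are dropped.

SQL:
SELECT a.name, b.name AS department
FROM employees a
INNER JOIN departments b ON a.dept_id = b.id

Result:
name  | department
------+-----------
Alice | Research  
Wendy | Research  
Beth  | Research  
Bob   | HR        
Dave  | HR        
Leo   | Product   


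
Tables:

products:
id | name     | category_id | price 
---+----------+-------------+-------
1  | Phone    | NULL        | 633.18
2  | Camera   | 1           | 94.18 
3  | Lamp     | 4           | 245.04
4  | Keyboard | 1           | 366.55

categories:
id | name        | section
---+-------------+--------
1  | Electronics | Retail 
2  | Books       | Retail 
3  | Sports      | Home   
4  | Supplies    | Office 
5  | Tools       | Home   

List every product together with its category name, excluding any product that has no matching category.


INNER JOIN keeps only products rows whose category_id matches an id in categories. Walk through each product:
  - product 1 (Phone): category_id=NULL, no match -> dropped
  - product 2 (Camera): category_id=1 -> matches Electronics
  - product 3 (Lamp): category_id=4 -> matches Supplies
  - product 4 (Keyboard): category_id=1 -> matches Electronics
So 1 of 4 rows is dropped.

SQL:
SELECT a.name, b.name AS category
FROM products a
INNER JOIN categories b ON a.category_id = b.id

Result:
name     | category   
---------+------------
Camera   | Electronics
Lamp     | Supplies   
Keyboard | Electronics


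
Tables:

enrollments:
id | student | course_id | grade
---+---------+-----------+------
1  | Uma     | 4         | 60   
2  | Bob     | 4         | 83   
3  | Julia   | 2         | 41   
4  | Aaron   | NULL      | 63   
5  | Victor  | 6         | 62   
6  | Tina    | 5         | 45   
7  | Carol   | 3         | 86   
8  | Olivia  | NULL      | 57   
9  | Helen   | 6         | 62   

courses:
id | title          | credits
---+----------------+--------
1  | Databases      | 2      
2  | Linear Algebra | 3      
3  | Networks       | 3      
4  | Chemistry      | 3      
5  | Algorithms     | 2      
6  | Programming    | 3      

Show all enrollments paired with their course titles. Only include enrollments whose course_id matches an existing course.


INNER JOIN keeps only enrollments rows whose course_id matches an id in courses. Walk through each enrollment:
  - enrollment 1 (Uma): course_id=4 -> matches Chemistry
  - enrollment 2 (Bob): course_id=4 -> matches Chemistry
  - enrollment 3 (Julia): course_id=2 -> matches Linear Algebra
  - enrollment 4 (Aaron): course_id=NULL, no match -> dropped
  - enrollment 5 (Victor): course_id=6 -> matches Programming
  - enrollment 6 (Tina): course_id=5 -> matches Algorithms
  - enrollment 7 (Carol): course_id=3 -> matches Networks
  - enrollment 8 (Olivia): course_id=NULL, no match -> dropped
  - enrollment 9 (Helen): course_id=6 -> matches Programming
So 2 of 9 rows are dropped.

SQL:
SELECT a.student, b.title AS course
FROM enrollments a
INNER JOIN courses b ON a.course_id = b.id

Result:
student | course        
--------+---------------
Uma     | Chemistry     
Bob     | Chemistry     
Julia   | Linear Algebra
Victor  | Programming   
Tina    | Algorithms    
Carol   | Networks      
Helen   | Programming   
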